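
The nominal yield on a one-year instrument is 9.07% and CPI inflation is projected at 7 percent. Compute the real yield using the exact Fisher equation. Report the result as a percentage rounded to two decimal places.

By the Fisher equation, 1 + r = (1 + i)/(1 + π).
1 + r = 1.09070 / 1.07000 = 1.019346
r = 1.019346 − 1 = 1.9346%, i.e. 1.93%.

1.93%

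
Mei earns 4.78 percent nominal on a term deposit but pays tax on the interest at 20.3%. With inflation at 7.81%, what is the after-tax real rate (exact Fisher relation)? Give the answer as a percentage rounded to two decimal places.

-3.71%

After-tax nominal return = 4.78% × (1 − 0.203) = 3.80966%.
1 + r = 1.0380966 / 1.07810 = 0.962895
After-tax real rate = 0.962895 − 1 → -3.71%.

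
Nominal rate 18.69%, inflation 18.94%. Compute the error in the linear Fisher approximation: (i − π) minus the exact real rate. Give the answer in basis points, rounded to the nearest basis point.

-4 basis points

Approximate: r ≈ 18.690% − 18.940% = -0.2500%
Exact: (1 + 0.1869)/(1 + 0.1894) − 1 = -0.2102%
Error = -0.2500% − (-0.2102%) = -0.0398% → -4 basis points.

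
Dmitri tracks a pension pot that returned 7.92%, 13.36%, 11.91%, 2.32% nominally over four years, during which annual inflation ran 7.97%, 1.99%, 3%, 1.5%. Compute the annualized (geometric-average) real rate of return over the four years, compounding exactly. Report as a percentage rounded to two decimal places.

Nominal growth factor = 1.0792 × 1.1336 × 1.1191 × 1.0232 = 1.40084860
Price-level growth factor = 1.0797 × 1.0199 × 1.0300 × 1.0150 = 1.15123494
Real growth factor = 1.40084860 / 1.15123494 = 1.21682253
Annualized real rate = 1.21682253^(1/4) − 1 = 5.0284% → 5.03%.

5.03%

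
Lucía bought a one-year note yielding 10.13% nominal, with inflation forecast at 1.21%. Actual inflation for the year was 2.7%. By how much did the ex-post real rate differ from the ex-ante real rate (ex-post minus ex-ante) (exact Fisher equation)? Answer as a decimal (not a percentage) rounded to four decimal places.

-0.0158

Ex-ante: (1 + 0.1013)/(1 + 0.0121) − 1 = 8.8134%
Ex-post: (1 + 0.1013)/(1 + 0.0270) − 1 = 7.2347%
Difference (ex-post − ex-ante) = -1.5787% → -0.0158.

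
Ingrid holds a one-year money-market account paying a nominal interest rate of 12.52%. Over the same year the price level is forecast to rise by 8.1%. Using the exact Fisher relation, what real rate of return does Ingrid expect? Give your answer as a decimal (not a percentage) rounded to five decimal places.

0.04089

1 + r = 1.12520 / 1.08100 = 1.040888
r = 1.040888 − 1 = 4.0888%, i.e. 0.04089.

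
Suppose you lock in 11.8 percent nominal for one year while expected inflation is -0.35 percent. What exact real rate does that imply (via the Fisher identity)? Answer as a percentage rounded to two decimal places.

By the Fisher identity, 1 + r = (1 + i)/(1 + π).
1 + r = 1.11800 / 0.99650 = 1.121927
r = 1.121927 − 1 = 12.1927%, i.e. 12.19%.

12.19%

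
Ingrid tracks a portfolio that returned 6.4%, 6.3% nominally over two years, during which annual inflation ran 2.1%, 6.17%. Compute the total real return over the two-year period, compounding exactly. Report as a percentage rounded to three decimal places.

Nominal growth factor = 1.0640 × 1.0630 = 1.131032
Price-level growth factor = 1.0210 × 1.0617 = 1.083996
Real growth factor = 1.131032 / 1.083996 = 1.043392
Total real return = 1.043392 − 1 → 4.339%.

4.339%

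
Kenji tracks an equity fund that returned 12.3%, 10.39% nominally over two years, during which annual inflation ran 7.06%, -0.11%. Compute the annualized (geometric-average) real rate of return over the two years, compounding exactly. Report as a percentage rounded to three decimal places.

Compound the nominal returns: 1.1230 × 1.1039 = 1.23967970.
Compound inflation: 1.0706 × 0.9989 = 1.06942234.
Deflate: 1.23967970 / 1.06942234 = 1.15920498.
Annualized real rate = 1.15920498^(1/2) − 1 = 7.6664% → 7.666%.

7.666%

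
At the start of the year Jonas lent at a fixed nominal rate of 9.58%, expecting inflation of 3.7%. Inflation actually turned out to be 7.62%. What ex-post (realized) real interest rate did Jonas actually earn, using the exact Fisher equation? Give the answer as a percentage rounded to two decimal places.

Ex-post: (1 + 0.0958)/(1 + 0.0762) − 1 = 1.8212%
So the realized real rate is 1.82%.

1.82%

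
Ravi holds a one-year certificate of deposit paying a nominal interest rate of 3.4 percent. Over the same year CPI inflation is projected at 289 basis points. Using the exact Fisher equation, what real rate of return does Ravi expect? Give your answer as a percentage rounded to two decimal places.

0.50%

By the Fisher equation, 1 + r = (1 + i)/(1 + π).
1 + r = 1.03400 / 1.02890 = 1.004957
r = 1.004957 − 1 = 0.4957%, i.e. 0.50%.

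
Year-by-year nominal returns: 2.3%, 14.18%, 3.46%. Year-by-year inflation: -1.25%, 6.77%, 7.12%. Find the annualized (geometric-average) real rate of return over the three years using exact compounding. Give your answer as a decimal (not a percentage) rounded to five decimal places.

Nominal growth factor = 1.0230 × 1.1418 × 1.0346 = 1.20847632
Price-level growth factor = 0.9875 × 1.0677 × 1.0712 = 1.12942374
Real growth factor = 1.20847632 / 1.12942374 = 1.06999374
Annualized real rate = 1.06999374^(1/3) − 1 = 2.2807% → 0.02281.

0.02281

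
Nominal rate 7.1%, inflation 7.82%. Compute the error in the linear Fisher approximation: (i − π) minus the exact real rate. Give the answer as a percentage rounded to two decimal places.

Approximate: r ≈ 7.100% − 7.820% = -0.7200%
Exact: (1 + 0.0710)/(1 + 0.0782) − 1 = -0.6678%
Error = -0.7200% − (-0.6678%) = -0.0522% → -0.05%.

-0.05%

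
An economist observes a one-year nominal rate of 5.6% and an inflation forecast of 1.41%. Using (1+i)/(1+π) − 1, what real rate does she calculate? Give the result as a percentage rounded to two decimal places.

By the Fisher equation, 1 + r = (1 + i)/(1 + π).
1 + r = 1.05600 / 1.01410 = 1.041317
r = 1.041317 − 1 = 4.1317%, i.e. 4.13%.

4.13%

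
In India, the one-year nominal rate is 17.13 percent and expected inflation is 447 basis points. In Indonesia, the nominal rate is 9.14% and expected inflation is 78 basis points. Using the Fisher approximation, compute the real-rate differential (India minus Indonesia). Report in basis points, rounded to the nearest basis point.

India: 17.13% − 4.47% = 12.660%
Indonesia: 9.14% − 0.78% = 8.360%
Differential = 4.300% → 430 basis points.

430 basis points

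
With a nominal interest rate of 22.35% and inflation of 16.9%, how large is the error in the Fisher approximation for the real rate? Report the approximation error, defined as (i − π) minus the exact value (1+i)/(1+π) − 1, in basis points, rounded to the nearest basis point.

Approximate: r ≈ 22.350% − 16.900% = 5.4500%
Exact: (1 + 0.2235)/(1 + 0.1690) − 1 = 4.6621%
Error = 5.4500% − 4.6621% = 0.7879% → 79 basis points.

79 basis points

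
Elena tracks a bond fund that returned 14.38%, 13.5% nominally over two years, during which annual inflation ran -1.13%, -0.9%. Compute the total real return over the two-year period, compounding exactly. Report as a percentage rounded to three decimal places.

Nominal growth factor = 1.1438 × 1.1350 = 1.2982130
Price-level growth factor = 0.9887 × 0.9910 = 0.9798017
Real growth factor = 1.2982130 / 0.9798017 = 1.3249752
Total real return = 1.3249752 − 1 → 32.498%.

32.498%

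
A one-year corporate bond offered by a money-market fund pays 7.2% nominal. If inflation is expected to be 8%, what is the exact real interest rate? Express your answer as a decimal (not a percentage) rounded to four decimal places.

1 + r = 1.07200 / 1.08000 = 0.992593
r = 0.992593 − 1 = -0.7407%, i.e. -0.0074.

-0.0074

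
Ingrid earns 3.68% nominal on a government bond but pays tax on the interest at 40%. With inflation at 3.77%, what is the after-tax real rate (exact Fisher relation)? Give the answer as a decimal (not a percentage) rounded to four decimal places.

-0.0151

After-tax nominal return = 3.68% × (1 − 0.4) = 2.2080%.
1 + r = 1.02208 / 1.03770 = 0.984947
After-tax real rate = 0.984947 − 1 → -0.0151.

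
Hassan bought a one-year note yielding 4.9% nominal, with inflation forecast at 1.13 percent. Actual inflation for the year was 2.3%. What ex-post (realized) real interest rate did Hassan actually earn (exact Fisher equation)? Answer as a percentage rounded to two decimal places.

Ex-post: (1 + 0.0490)/(1 + 0.0230) − 1 = 2.5415%
So the realized real rate is 2.54%.

2.54%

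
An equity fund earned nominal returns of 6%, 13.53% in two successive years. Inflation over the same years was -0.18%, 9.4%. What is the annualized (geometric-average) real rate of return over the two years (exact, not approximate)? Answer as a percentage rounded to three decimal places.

Nominal growth factor = 1.0600 × 1.1353 = 1.20341800
Price-level growth factor = 0.9982 × 1.0940 = 1.09203080
Real growth factor = 1.20341800 / 1.09203080 = 1.10200005
Annualized real rate = 1.10200005^(1/2) − 1 = 4.9762% → 4.976%.

4.976%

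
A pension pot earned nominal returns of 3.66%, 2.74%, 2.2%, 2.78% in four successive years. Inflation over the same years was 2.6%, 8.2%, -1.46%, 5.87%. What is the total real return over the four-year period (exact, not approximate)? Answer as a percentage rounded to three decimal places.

Nominal growth factor = 1.0366 × 1.0274 × 1.0220 × 1.0278 = 1.118691
Price-level growth factor = 1.0260 × 1.0820 × 0.9854 × 1.0587 = 1.158137
Real growth factor = 1.118691 / 1.158137 = 0.965940
Total real return = 0.965940 − 1 → -3.406%.

-3.406%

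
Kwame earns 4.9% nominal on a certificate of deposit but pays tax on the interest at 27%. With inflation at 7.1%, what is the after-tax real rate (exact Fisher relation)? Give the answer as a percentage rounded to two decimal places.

-3.29%

After-tax nominal return = 4.9% × (1 − 0.27) = 3.5770%.
1 + r = 1.03577 / 1.07100 = 0.967106
After-tax real rate = 0.967106 − 1 → -3.29%.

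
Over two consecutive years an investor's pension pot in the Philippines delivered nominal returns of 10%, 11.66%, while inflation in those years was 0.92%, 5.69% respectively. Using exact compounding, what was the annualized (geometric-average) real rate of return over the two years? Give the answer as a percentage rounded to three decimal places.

Compound the nominal returns: 1.1000 × 1.1166 = 1.22826000.
Compound inflation: 1.0092 × 1.0569 = 1.06662348.
Deflate: 1.22826000 / 1.06662348 = 1.15154037.
Annualized real rate = 1.15154037^(1/2) − 1 = 7.3098% → 7.310%.

7.310%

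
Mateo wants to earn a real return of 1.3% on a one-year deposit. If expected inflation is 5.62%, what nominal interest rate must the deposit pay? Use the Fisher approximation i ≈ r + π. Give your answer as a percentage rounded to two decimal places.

6.92%

i ≈ r + π = 1.3% + 5.62% = 6.92%.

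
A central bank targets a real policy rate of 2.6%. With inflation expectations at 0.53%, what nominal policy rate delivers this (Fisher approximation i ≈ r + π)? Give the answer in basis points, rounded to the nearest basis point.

i ≈ r + π = 2.6% + 0.53% = 313 basis points.

313 basis points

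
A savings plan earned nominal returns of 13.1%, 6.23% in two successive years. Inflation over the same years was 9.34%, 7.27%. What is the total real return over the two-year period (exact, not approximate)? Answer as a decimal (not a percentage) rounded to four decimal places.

Nominal growth factor = 1.1310 × 1.0623 = 1.201461
Price-level growth factor = 1.0934 × 1.0727 = 1.172890
Real growth factor = 1.201461 / 1.172890 = 1.024360
Total real return = 1.024360 − 1 → 0.0244.

0.0244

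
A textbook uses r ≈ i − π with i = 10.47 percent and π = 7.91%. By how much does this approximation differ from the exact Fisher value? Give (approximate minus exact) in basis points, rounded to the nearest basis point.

19 basis points

Approximate: r ≈ 10.470% − 7.910% = 2.5600%
Exact: (1 + 0.1047)/(1 + 0.0791) − 1 = 2.3723%
Error = 2.5600% − 2.3723% = 0.1877% → 19 basis points.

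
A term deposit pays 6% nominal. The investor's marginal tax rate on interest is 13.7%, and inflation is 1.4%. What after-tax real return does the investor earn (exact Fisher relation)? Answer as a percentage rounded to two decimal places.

3.73%

After-tax nominal return = 6% × (1 − 0.137) = 5.1780%.
1 + r = 1.05178 / 1.01400 = 1.037258
After-tax real rate = 1.037258 − 1 → 3.73%.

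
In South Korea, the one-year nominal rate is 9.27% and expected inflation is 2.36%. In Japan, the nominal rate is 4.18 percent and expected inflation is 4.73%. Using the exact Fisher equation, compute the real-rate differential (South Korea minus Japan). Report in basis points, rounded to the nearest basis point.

728 basis points

South Korea: (1 + 0.0927)/(1 + 0.0236) − 1 = 6.7507%
Japan: (1 + 0.0418)/(1 + 0.0473) − 1 = -0.5252%
Differential = 6.7507% − (-0.5252%) = 7.2758% → 728 basis points.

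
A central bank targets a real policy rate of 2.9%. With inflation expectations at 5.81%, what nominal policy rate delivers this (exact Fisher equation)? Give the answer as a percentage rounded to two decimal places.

(1 + i) = (1 + r)(1 + π) = 1.02900 × 1.05810 = 1.0887849
i = 1.0887849 − 1, so the required nominal rate is 8.88%.

8.88%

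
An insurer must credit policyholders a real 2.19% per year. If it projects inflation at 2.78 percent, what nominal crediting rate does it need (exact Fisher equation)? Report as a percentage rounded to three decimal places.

(1 + i) = (1 + r)(1 + π) = 1.02190 × 1.02780 = 1.05030882
i = 1.05030882 − 1, so the required nominal rate is 5.031%.

5.031%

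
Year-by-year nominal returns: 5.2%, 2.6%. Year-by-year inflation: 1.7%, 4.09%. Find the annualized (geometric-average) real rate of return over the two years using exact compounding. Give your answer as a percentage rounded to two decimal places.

Compound the nominal returns: 1.0520 × 1.0260 = 1.07935200.
Compound inflation: 1.0170 × 1.0409 = 1.05859530.
Deflate: 1.07935200 / 1.05859530 = 1.01960778.
Annualized real rate = 1.01960778^(1/2) − 1 = 0.9756% → 0.98%.

0.98%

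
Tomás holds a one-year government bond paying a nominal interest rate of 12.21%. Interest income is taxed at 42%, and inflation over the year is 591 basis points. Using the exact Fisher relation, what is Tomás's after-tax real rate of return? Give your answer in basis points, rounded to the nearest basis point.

111 basis points

After-tax nominal return = 12.21% × (1 − 0.42) = 7.0818%.
1 + r = 1.070818 / 1.05910 = 1.011064
After-tax real rate = 1.011064 − 1 → 111 basis points.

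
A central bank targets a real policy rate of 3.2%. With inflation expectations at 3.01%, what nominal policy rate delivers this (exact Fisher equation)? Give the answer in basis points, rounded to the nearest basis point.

(1 + i) = (1 + r)(1 + π) = 1.03200 × 1.03010 = 1.0630632
i = 1.0630632 − 1, so the required nominal rate is 631 basis points.

631 basis points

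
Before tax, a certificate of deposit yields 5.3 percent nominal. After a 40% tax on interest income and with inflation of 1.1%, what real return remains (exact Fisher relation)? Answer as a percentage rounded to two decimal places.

2.06%

After-tax nominal return = 5.3% × (1 − 0.4) = 3.1800%.
1 + r = 1.03180 / 1.01100 = 1.020574
After-tax real rate = 1.020574 − 1 → 2.06%.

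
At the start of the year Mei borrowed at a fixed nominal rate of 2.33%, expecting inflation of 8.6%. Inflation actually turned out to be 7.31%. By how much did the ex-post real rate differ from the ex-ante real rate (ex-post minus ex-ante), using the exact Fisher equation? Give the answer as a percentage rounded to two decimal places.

Ex-ante: (1 + 0.0233)/(1 + 0.0860) − 1 = -5.7735%
Ex-post: (1 + 0.0233)/(1 + 0.0731) − 1 = -4.6408%
Difference (ex-post − ex-ante) = 1.1327% → 1.13%.

1.13%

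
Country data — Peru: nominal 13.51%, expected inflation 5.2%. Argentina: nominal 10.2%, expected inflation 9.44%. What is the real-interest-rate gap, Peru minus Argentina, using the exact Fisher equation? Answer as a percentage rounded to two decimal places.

Peru: (1 + 0.1351)/(1 + 0.0520) − 1 = 7.8992%
Argentina: (1 + 0.1020)/(1 + 0.0944) − 1 = 0.6944%
Differential = 7.8992% − 0.6944% = 7.2048% → 7.20%.

7.20%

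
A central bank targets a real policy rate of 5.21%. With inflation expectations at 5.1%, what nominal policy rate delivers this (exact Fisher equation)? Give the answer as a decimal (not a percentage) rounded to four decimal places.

(1 + i) = (1 + r)(1 + π) = 1.05210 × 1.05100 = 1.1057571
i = 1.1057571 − 1, so the required nominal rate is 0.1058.

0.1058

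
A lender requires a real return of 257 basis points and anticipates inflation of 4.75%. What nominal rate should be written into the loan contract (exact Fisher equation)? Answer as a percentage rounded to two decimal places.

7.44%

(1 + i) = (1 + r)(1 + π) = 1.02570 × 1.04750 = 1.07442075
i = 1.07442075 − 1, so the required nominal rate is 7.44%.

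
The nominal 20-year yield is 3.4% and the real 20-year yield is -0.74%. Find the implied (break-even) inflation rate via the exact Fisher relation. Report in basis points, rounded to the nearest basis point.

(1 + π) = (1 + i)/(1 + r) = 1.03400 / 0.99260 = 1.041709
Break-even inflation = 1.041709 − 1 → 417 basis points.

417 basis points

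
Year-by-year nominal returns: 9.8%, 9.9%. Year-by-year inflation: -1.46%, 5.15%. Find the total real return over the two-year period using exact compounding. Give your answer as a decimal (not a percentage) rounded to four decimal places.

0.1646

Compound the nominal returns: 1.0980 × 1.0990 = 1.206702.
Compound inflation: 0.9854 × 1.0515 = 1.036148.
Deflate: 1.206702 / 1.036148 = 1.164604.
Total real return = 1.164604 − 1 → 0.1646.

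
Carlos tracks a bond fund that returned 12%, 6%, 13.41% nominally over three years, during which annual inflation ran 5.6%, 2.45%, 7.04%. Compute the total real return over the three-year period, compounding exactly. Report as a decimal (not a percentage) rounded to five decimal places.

Nominal growth factor = 1.1200 × 1.0600 × 1.1341 = 1.346404
Price-level growth factor = 1.0560 × 1.0245 × 1.0704 = 1.158036
Real growth factor = 1.346404 / 1.158036 = 1.162661
Total real return = 1.162661 − 1 → 0.16266.

0.16266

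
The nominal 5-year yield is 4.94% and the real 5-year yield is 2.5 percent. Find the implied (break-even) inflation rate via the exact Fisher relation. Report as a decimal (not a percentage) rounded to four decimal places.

0.0238

(1 + π) = (1 + i)/(1 + r) = 1.04940 / 1.02500 = 1.023805
Break-even inflation = 1.023805 − 1 → 0.0238.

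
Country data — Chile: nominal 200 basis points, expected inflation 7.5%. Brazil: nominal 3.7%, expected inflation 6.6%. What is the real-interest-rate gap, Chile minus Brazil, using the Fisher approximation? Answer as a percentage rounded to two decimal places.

-2.60%

Chile: 2% − 7.5% = -5.500%
Brazil: 3.7% − 6.6% = -2.900%
Differential = -2.600% → -2.60%.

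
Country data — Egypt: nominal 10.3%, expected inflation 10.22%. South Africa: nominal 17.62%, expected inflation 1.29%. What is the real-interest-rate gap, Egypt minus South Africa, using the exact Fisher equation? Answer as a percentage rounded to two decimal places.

Egypt: (1 + 0.1030)/(1 + 0.1022) − 1 = 0.0726%
South Africa: (1 + 0.1762)/(1 + 0.0129) − 1 = 16.1220%
Differential = 0.0726% − 16.1220% = -16.0494% → -16.05%.

-16.05%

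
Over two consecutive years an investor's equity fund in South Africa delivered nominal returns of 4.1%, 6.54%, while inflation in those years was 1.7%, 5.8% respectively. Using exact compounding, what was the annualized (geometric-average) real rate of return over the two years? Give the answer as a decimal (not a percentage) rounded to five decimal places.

0.01526

Compound the nominal returns: 1.0410 × 1.0654 = 1.10908140.
Compound inflation: 1.0170 × 1.0580 = 1.07598600.
Deflate: 1.10908140 / 1.07598600 = 1.03075821.
Annualized real rate = 1.03075821^(1/2) − 1 = 1.5263% → 0.01526.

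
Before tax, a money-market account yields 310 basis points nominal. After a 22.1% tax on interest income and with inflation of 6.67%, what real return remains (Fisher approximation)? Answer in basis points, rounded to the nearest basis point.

-426 basis points

After-tax nominal return = 3.1% × (1 − 0.221) = 2.4149%.
r ≈ 2.4149% − 6.67% → -426 basis points.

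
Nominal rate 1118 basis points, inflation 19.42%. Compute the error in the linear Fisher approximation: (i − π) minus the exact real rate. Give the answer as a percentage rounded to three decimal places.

-1.340%

Approximate: r ≈ 11.180% − 19.420% = -8.2400%
Exact: (1 + 0.1118)/(1 + 0.1942) − 1 = -6.9000%
Error = -8.2400% − (-6.9000%) = -1.3400% → -1.340%.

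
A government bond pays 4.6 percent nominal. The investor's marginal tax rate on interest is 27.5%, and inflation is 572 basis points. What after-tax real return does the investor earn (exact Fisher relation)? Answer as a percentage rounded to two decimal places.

-2.26%

After-tax nominal return = 4.6% × (1 − 0.275) = 3.3350%.
1 + r = 1.03335 / 1.05720 = 0.977440
After-tax real rate = 0.977440 − 1 → -2.26%.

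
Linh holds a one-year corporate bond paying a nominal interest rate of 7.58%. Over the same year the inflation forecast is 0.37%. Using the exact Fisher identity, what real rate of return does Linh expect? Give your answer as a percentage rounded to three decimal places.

1 + r = 1.07580 / 1.00370 = 1.071834
r = 1.071834 − 1 = 7.1834%, i.e. 7.183%.

7.183%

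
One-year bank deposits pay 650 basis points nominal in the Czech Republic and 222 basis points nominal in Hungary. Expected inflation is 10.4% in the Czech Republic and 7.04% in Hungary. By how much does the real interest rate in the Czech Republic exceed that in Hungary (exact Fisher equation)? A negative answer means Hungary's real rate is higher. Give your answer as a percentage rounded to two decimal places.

0.97%

The Czech Republic: (1 + 0.0650)/(1 + 0.1040) − 1 = -3.5326%
Hungary: (1 + 0.0222)/(1 + 0.0704) − 1 = -4.5030%
Differential = -3.5326% − (-4.5030%) = 0.9704% → 0.97%.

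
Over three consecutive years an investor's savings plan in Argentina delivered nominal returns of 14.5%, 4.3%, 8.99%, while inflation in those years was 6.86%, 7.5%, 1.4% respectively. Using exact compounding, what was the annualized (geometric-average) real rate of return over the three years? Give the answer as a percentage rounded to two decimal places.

3.77%

Compound the nominal returns: 1.1450 × 1.0430 × 1.0899 = 1.30159673.
Compound inflation: 1.0686 × 1.0750 × 1.0140 = 1.16482743.
Deflate: 1.30159673 / 1.16482743 = 1.11741593.
Annualized real rate = 1.11741593^(1/3) − 1 = 3.7700% → 3.77%.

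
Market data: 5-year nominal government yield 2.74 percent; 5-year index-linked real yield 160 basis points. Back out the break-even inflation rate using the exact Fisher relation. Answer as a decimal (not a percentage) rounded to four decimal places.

0.0112

(1 + π) = (1 + i)/(1 + r) = 1.02740 / 1.01600 = 1.011220
Break-even inflation = 1.011220 − 1 → 0.0112.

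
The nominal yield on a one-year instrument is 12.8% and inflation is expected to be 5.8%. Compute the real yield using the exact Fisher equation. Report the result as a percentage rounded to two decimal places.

By the Fisher equation, 1 + r = (1 + i)/(1 + π).
1 + r = 1.12800 / 1.05800 = 1.066163
r = 1.066163 − 1 = 6.6163%, i.e. 6.62%.

6.62%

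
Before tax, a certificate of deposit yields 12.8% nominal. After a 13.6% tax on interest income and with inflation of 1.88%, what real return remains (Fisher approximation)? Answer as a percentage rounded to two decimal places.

After-tax nominal return = 12.8% × (1 − 0.136) = 11.0592%.
r ≈ 11.0592% − 1.88% → 9.18%.

9.18%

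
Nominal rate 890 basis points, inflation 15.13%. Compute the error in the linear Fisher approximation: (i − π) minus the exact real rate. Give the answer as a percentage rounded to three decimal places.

-0.819%

Approximate: r ≈ 8.900% − 15.130% = -6.2300%
Exact: (1 + 0.0890)/(1 + 0.1513) − 1 = -5.4113%
Error = -6.2300% − (-5.4113%) = -0.8187% → -0.819%.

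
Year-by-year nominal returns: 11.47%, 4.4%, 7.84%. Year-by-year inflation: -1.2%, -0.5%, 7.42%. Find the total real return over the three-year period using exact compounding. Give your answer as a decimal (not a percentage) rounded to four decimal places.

0.1884

Compound the nominal returns: 1.1147 × 1.0440 × 1.0784 = 1.254985.
Compound inflation: 0.9880 × 0.9950 × 1.0742 = 1.056003.
Deflate: 1.254985 / 1.056003 = 1.188429.
Total real return = 1.188429 − 1 → 0.1884.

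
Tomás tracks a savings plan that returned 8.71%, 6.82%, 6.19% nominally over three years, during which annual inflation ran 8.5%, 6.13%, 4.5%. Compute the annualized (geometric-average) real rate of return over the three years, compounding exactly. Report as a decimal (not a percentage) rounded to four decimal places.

0.0082

Compound the nominal returns: 1.0871 × 1.0682 × 1.0619 = 1.23312099.
Compound inflation: 1.0850 × 1.0613 × 1.0450 = 1.20332847.
Deflate: 1.23312099 / 1.20332847 = 1.02475842.
Annualized real rate = 1.02475842^(1/3) − 1 = 0.8186% → 0.0082.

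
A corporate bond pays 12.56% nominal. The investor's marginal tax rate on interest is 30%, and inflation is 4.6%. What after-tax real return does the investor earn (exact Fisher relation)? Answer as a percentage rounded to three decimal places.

4.008%

After-tax nominal return = 12.56% × (1 − 0.3) = 8.7920%.
1 + r = 1.08792 / 1.04600 = 1.040076
After-tax real rate = 1.040076 − 1 → 4.008%.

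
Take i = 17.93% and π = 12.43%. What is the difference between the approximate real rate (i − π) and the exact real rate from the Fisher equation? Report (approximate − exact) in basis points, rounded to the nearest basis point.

Approximate: r ≈ 17.930% − 12.430% = 5.5000%
Exact: (1 + 0.1793)/(1 + 0.1243) − 1 = 4.8919%
Error = 5.5000% − 4.8919% = 0.6081% → 61 basis points.

61 basis points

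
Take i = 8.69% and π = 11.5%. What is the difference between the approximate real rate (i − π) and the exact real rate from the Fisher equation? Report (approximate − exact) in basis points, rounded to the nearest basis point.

-29 basis points

Approximate: r ≈ 8.690% − 11.500% = -2.8100%
Exact: (1 + 0.0869)/(1 + 0.1150) − 1 = -2.5202%
Error = -2.8100% − (-2.5202%) = -0.2898% → -29 basis points.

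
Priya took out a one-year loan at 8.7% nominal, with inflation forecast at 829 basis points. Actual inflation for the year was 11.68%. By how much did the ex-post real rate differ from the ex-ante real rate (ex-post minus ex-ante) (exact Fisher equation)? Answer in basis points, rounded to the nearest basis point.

Ex-ante: (1 + 0.0870)/(1 + 0.0829) − 1 = 0.3786%
Ex-post: (1 + 0.0870)/(1 + 0.1168) − 1 = -2.6683%
Difference (ex-post − ex-ante) = -3.0470% → -305 basis points.

-305 basis points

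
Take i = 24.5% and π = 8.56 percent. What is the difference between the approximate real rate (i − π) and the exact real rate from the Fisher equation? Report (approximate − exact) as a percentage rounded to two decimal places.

Approximate: r ≈ 24.500% − 8.560% = 15.9400%
Exact: (1 + 0.2450)/(1 + 0.0856) − 1 = 14.6831%
Error = 15.9400% − 14.6831% = 1.2569% → 1.26%.

1.26%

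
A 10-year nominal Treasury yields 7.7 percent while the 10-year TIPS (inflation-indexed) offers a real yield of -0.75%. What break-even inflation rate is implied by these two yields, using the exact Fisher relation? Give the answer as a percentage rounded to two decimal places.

8.51%

(1 + π) = (1 + i)/(1 + r) = 1.07700 / 0.99250 = 1.085139
Break-even inflation = 1.085139 − 1 → 8.51%.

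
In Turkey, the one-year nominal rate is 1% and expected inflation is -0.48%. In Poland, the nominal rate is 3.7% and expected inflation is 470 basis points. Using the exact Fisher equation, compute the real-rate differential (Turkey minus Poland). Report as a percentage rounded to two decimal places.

2.44%

Turkey: (1 + 0.0100)/(1 − 0.0048) − 1 = 1.4871%
Poland: (1 + 0.0370)/(1 + 0.0470) − 1 = -0.9551%
Differential = 1.4871% − (-0.9551%) = 2.4422% → 2.44%.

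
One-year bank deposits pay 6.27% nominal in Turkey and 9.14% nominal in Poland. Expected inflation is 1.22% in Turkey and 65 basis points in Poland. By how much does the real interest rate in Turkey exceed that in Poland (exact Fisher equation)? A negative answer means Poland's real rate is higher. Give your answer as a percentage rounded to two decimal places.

Turkey: (1 + 0.0627)/(1 + 0.0122) − 1 = 4.9891%
Poland: (1 + 0.0914)/(1 + 0.0065) − 1 = 8.4352%
Differential = 4.9891% − 8.4352% = -3.4460% → -3.45%.

-3.45%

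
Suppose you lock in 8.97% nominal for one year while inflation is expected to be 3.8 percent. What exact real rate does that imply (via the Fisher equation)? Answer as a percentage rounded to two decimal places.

By the Fisher equation, 1 + r = (1 + i)/(1 + π).
1 + r = 1.08970 / 1.03800 = 1.049807
r = 1.049807 − 1 = 4.9807%, i.e. 4.98%.

4.98%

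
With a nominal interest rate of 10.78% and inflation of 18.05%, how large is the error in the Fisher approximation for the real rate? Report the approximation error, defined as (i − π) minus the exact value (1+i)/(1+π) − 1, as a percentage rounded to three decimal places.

Approximate: r ≈ 10.780% − 18.050% = -7.2700%
Exact: (1 + 0.1078)/(1 + 0.1805) − 1 = -6.1584%
Error = -7.2700% − (-6.1584%) = -1.1116% → -1.112%.

-1.112%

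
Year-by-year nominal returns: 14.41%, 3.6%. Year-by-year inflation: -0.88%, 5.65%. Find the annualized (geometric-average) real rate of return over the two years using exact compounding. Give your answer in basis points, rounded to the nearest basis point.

Compound the nominal returns: 1.1441 × 1.0360 = 1.18528760.
Compound inflation: 0.9912 × 1.0565 = 1.04720280.
Deflate: 1.18528760 / 1.04720280 = 1.13186061.
Annualized real rate = 1.13186061^(1/2) − 1 = 6.3889% → 639 basis points.

639 basis points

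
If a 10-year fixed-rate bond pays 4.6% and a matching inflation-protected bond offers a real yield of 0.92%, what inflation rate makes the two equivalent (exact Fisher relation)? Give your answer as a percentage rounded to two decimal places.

(1 + π) = (1 + i)/(1 + r) = 1.04600 / 1.00920 = 1.036465
Break-even inflation = 1.036465 − 1 → 3.65%.

3.65%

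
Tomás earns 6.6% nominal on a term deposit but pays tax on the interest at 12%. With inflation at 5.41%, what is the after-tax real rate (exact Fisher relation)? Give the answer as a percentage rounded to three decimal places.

0.378%

After-tax nominal return = 6.6% × (1 − 0.12) = 5.8080%.
1 + r = 1.05808 / 1.05410 = 1.003776
After-tax real rate = 1.003776 − 1 → 0.378%.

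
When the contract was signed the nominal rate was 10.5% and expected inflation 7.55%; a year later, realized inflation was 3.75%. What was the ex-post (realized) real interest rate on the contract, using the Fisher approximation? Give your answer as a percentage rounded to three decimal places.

6.750%

Ex-post: 10.5% − 3.75% = 6.750%
So the realized real rate is 6.750%.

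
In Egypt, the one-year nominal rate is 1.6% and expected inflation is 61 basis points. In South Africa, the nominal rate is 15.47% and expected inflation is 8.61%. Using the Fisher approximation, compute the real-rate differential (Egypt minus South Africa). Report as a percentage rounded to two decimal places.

-5.87%

Egypt: 1.6% − 0.61% = 0.990%
South Africa: 15.47% − 8.61% = 6.860%
Differential = -5.870% → -5.87%.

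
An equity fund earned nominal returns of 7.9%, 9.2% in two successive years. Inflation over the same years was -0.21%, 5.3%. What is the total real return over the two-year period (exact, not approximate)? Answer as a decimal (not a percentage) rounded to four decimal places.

Nominal growth factor = 1.0790 × 1.0920 = 1.178268
Price-level growth factor = 0.9979 × 1.0530 = 1.050789
Real growth factor = 1.178268 / 1.050789 = 1.121318
Total real return = 1.121318 − 1 → 0.1213.

0.1213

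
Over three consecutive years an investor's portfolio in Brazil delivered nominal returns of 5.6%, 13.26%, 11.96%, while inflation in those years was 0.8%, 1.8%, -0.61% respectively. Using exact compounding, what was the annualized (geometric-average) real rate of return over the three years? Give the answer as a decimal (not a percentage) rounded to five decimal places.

Compound the nominal returns: 1.0560 × 1.1326 × 1.1196 = 1.33907026.
Compound inflation: 1.0080 × 1.0180 × 0.9939 = 1.01988452.
Deflate: 1.33907026 / 1.01988452 = 1.31296263.
Annualized real rate = 1.31296263^(1/3) − 1 = 9.5008% → 0.09501.

0.09501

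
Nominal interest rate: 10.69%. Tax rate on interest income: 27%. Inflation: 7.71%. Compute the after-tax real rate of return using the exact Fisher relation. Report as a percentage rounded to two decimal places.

0.09%

After-tax nominal return = 10.69% × (1 − 0.27) = 7.8037%.
1 + r = 1.078037 / 1.07710 = 1.000870
After-tax real rate = 1.000870 − 1 → 0.09%.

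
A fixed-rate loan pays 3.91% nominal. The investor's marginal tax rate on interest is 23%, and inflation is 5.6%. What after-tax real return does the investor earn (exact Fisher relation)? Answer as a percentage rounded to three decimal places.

After-tax nominal return = 3.91% × (1 − 0.23) = 3.0107%.
1 + r = 1.030107 / 1.05600 = 0.975480
After-tax real rate = 0.975480 − 1 → -2.452%.

-2.452%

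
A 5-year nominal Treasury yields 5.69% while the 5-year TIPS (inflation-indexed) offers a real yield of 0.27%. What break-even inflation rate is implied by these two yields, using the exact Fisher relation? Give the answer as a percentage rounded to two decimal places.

(1 + π) = (1 + i)/(1 + r) = 1.05690 / 1.00270 = 1.054054
Break-even inflation = 1.054054 − 1 → 5.41%.

5.41%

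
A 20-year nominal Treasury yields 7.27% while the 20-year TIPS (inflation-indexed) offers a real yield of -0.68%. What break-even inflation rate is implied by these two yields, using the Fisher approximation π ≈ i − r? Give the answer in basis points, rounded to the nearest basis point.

795 basis points

π ≈ i − r = 7.27% − (-0.68%) → 795 basis points.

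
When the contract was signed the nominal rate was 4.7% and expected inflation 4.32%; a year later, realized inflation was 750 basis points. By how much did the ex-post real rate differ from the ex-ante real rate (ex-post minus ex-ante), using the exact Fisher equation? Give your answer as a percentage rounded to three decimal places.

Ex-ante: (1 + 0.0470)/(1 + 0.0432) − 1 = 0.3643%
Ex-post: (1 + 0.0470)/(1 + 0.0750) − 1 = -2.6047%
Difference (ex-post − ex-ante) = -2.9689% → -2.969%.

-2.969%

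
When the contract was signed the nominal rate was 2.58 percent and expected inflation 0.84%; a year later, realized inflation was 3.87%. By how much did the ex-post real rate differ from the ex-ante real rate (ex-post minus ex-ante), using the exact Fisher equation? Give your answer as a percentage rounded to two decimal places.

Ex-ante: (1 + 0.0258)/(1 + 0.0084) − 1 = 1.7255%
Ex-post: (1 + 0.0258)/(1 + 0.0387) − 1 = -1.2419%
Difference (ex-post − ex-ante) = -2.9674% → -2.97%.

-2.97%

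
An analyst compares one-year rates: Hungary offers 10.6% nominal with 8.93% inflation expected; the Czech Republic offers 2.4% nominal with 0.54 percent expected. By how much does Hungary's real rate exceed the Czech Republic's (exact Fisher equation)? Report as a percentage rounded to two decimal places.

Hungary: (1 + 0.1060)/(1 + 0.0893) − 1 = 1.5331%
The Czech Republic: (1 + 0.0240)/(1 + 0.0054) − 1 = 1.8500%
Differential = 1.5331% − 1.8500% = -0.3169% → -0.32%.

-0.32%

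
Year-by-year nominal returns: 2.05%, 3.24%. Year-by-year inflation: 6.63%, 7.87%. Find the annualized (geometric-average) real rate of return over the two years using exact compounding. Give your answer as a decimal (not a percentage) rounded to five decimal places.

Nominal growth factor = 1.0205 × 1.0324 = 1.05356420
Price-level growth factor = 1.0663 × 1.0787 = 1.15021781
Real growth factor = 1.05356420 / 1.15021781 = 0.91596930
Annualized real rate = 0.91596930^(1/2) − 1 = -4.2937% → -0.04294.

-0.04294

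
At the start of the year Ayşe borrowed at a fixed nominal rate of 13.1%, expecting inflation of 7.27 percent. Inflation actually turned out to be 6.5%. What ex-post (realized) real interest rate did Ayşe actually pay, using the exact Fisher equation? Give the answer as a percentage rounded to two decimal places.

6.20%

Ex-post: (1 + 0.1310)/(1 + 0.0650) − 1 = 6.1972%
So the realized real rate is 6.20%.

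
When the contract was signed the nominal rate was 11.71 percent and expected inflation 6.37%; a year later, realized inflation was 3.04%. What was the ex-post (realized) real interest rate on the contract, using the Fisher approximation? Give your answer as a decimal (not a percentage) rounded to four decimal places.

0.0867

Ex-post: 11.71% − 3.04% = 8.670%
So the realized real rate is 0.0867.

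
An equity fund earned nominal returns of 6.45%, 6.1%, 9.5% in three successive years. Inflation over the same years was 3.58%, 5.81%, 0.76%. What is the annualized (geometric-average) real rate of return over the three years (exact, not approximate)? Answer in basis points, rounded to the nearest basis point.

385 basis points

Compound the nominal returns: 1.0645 × 1.0610 × 1.0950 = 1.23673078.
Compound inflation: 1.0358 × 1.0581 × 1.0076 = 1.10430943.
Deflate: 1.23673078 / 1.10430943 = 1.11991327.
Annualized real rate = 1.11991327^(1/3) − 1 = 3.8472% → 385 basis points.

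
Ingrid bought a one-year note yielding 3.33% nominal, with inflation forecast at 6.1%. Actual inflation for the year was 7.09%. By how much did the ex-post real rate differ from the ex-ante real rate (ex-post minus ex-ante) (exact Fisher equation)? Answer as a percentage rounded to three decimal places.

Ex-ante: (1 + 0.0333)/(1 + 0.0610) − 1 = -2.6107%
Ex-post: (1 + 0.0333)/(1 + 0.0709) − 1 = -3.5111%
Difference (ex-post − ex-ante) = -0.9003% → -0.900%.

-0.900%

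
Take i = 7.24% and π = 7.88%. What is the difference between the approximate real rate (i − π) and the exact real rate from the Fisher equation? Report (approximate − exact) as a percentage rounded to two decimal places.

-0.05%

Approximate: r ≈ 7.240% − 7.880% = -0.6400%
Exact: (1 + 0.0724)/(1 + 0.0788) − 1 = -0.5933%
Error = -0.6400% − (-0.5933%) = -0.0467% → -0.05%.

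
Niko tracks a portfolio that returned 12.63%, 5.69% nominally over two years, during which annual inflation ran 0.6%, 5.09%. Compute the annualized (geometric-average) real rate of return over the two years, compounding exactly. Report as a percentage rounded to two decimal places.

6.11%

Nominal growth factor = 1.1263 × 1.0569 = 1.19038647
Price-level growth factor = 1.0060 × 1.0509 = 1.05720540
Real growth factor = 1.19038647 / 1.05720540 = 1.12597464
Annualized real rate = 1.12597464^(1/2) − 1 = 6.1120% → 6.11%.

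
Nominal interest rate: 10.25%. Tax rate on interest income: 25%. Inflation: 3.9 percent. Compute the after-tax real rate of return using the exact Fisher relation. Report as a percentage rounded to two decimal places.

After-tax nominal return = 10.25% × (1 − 0.25) = 7.6875%.
1 + r = 1.076875 / 1.03900 = 1.036453
After-tax real rate = 1.036453 − 1 → 3.65%.

3.65%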